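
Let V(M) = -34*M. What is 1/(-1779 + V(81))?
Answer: -1/4533 ≈ -0.00022060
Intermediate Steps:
1/(-1779 + V(81)) = 1/(-1779 - 34*81) = 1/(-1779 - 2754) = 1/(-4533) = -1/4533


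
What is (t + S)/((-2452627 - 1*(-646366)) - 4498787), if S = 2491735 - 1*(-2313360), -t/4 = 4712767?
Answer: 14045973/6305048 ≈ 2.2277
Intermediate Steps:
t = -18851068 (t = -4*4712767 = -18851068)
S = 4805095 (S = 2491735 + 2313360 = 4805095)
(t + S)/((-2452627 - 1*(-646366)) - 4498787) = (-18851068 + 4805095)/((-2452627 - 1*(-646366)) - 4498787) = -14045973/((-2452627 + 646366) - 4498787) = -14045973/(-1806261 - 4498787) = -14045973/(-6305048) = -14045973*(-1/6305048) = 14045973/6305048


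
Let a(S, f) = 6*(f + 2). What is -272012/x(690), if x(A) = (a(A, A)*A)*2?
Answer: -68003/1432440 ≈ -0.047474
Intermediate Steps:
a(S, f) = 12 + 6*f (a(S, f) = 6*(2 + f) = 12 + 6*f)
x(A) = 2*A*(12 + 6*A) (x(A) = ((12 + 6*A)*A)*2 = (A*(12 + 6*A))*2 = 2*A*(12 + 6*A))
-272012/x(690) = -272012*1/(8280*(2 + 690)) = -272012/(12*690*692) = -272012/5729760 = -272012*1/5729760 = -68003/1432440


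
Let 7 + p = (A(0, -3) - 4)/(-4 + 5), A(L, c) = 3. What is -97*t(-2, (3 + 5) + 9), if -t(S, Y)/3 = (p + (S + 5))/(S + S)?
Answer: 1455/4 ≈ 363.75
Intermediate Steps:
p = -8 (p = -7 + (3 - 4)/(-4 + 5) = -7 - 1/1 = -7 - 1*1 = -7 - 1 = -8)
t(S, Y) = -3*(-3 + S)/(2*S) (t(S, Y) = -3*(-8 + (S + 5))/(S + S) = -3*(-8 + (5 + S))/(2*S) = -3*(-3 + S)*1/(2*S) = -3*(-3 + S)/(2*S))
-97*t(-2, (3 + 5) + 9) = -291*(3 - 1*(-2))/(2*(-2)) = -291*(-1)*(3 + 2)/(2*2) = -291*(-1)*5/(2*2) = -97*(-15/4) = 1455/4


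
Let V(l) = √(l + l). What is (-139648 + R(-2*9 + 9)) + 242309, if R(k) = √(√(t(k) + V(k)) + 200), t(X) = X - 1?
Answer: 102661 + √(200 + √(-10 + 3*I*√2)) ≈ 1.0268e+5 + 0.114*I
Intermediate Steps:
t(X) = -1 + X
V(l) = √2*√l (V(l) = √(2*l) = √2*√l)
R(k) = √(200 + √(-1 + k + √2*√k)) (R(k) = √(√((-1 + k) + √2*√k) + 200) = √(√(-1 + k + √2*√k) + 200) = √(200 + √(-1 + k + √2*√k)))
(-139648 + R(-2*9 + 9)) + 242309 = (-139648 + √(200 + √(-1 + (-2*9 + 9) + √2*√(-2*9 + 9)))) + 242309 = (-139648 + √(200 + √(-1 + (-18 + 9) + √2*√(-18 + 9)))) + 242309 = (-139648 + √(200 + √(-1 - 9 + √2*√(-9)))) + 242309 = (-139648 + √(200 + √(-1 - 9 + √2*(3*I)))) + 242309 = (-139648 + √(200 + √(-1 - 9 + 3*I*√2))) + 242309 = (-139648 + √(200 + √(-10 + 3*I*√2))) + 242309 = 102661 + √(200 + √(-10 + 3*I*√2))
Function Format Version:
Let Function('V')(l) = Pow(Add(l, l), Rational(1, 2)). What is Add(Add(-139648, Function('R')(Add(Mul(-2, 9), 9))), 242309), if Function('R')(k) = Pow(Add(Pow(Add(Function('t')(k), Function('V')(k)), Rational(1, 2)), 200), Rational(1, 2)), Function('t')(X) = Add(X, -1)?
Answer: Add(102661, Pow(Add(200, Pow(Add(-10, Mul(3, I, Pow(2, Rational(1, 2)))), Rational(1, 2))), Rational(1, 2))) ≈ Add(1.0268e+5, Mul(0.11400, I))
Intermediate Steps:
Function('t')(X) = Add(-1, X)
Function('V')(l) = Mul(Pow(2, Rational(1, 2)), Pow(l, Rational(1, 2))) (Function('V')(l) = Pow(Mul(2, l), Rational(1, 2)) = Mul(Pow(2, Rational(1, 2)), Pow(l, Rational(1, 2))))
Function('R')(k) = Pow(Add(200, Pow(Add(-1, k, Mul(Pow(2, Rational(1, 2)), Pow(k, Rational(1, 2)))), Rational(1, 2))), Rational(1, 2)) (Function('R')(k) = Pow(Add(Pow(Add(Add(-1, k), Mul(Pow(2, Rational(1, 2)), Pow(k, Rational(1, 2)))), Rational(1, 2)), 200), Rational(1, 2)) = Pow(Add(Pow(Add(-1, k, Mul(Pow(2, Rational(1, 2)), Pow(k, Rational(1, 2)))), Rational(1, 2)), 200), Rational(1, 2)) = Pow(Add(200, Pow(Add(-1, k, Mul(Pow(2, Rational(1, 2)), Pow(k, Rational(1, 2)))), Rational(1, 2))), Rational(1, 2)))
Add(Add(-139648, Function('R')(Add(Mul(-2, 9), 9))), 242309) = Add(Add(-139648, Pow(Add(200, Pow(Add(-1, Add(Mul(-2, 9), 9), Mul(Pow(2, Rational(1, 2)), Pow(Add(Mul(-2, 9), 9), Rational(1, 2)))), Rational(1, 2))), Rational(1, 2))), 242309) = Add(Add(-139648, Pow(Add(200, Pow(Add(-1, Add(-18, 9), Mul(Pow(2, Rational(1, 2)), Pow(Add(-18, 9), Rational(1, 2)))), Rational(1, 2))), Rational(1, 2))), 242309) = Add(Add(-139648, Pow(Add(200, Pow(Add(-1, -9, Mul(Pow(2, Rational(1, 2)), Pow(-9, Rational(1, 2)))), Rational(1, 2))), Rational(1, 2))), 242309) = Add(Add(-139648, Pow(Add(200, Pow(Add(-1, -9, Mul(Pow(2, Rational(1, 2)), Mul(3, I))), Rational(1, 2))), Rational(1, 2))), 242309) = Add(Add(-139648, Pow(Add(200, Pow(Add(-1, -9, Mul(3, I, Pow(2, Rational(1, 2)))), Rational(1, 2))), Rational(1, 2))), 242309) = Add(Add(-139648, Pow(Add(200, Pow(Add(-10, Mul(3, I, Pow(2, Rational(1, 2)))), Rational(1, 2))), Rational(1, 2))), 242309) = Add(102661, Pow(Add(200, Pow(Add(-10, Mul(3, I, Pow(2, Rational(1, 2)))), Rational(1, 2))), Rational(1, 2)))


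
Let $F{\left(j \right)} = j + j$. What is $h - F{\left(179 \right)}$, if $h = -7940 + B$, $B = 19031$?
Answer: $10733$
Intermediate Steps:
$F{\left(j \right)} = 2 j$
$h = 11091$ ($h = -7940 + 19031 = 11091$)
$h - F{\left(179 \right)} = 11091 - 2 \cdot 179 = 11091 - 358 = 10733$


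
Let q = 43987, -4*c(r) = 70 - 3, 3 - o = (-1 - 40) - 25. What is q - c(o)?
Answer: 176015/4 ≈ 44004.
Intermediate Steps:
o = 69 (o = 3 - ((-1 - 40) - 25) = 3 - (-41 - 25) = 3 - 1*(-66) = 3 + 66 = 69)
c(r) = -67/4 (c(r) = -(70 - 3)/4 = -¼*67 = -67/4)
q - c(o) = 43987 - 1*(-67/4) = 43987 + 67/4 = 176015/4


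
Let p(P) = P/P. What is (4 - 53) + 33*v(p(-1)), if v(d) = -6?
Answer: -247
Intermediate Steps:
p(P) = 1
(4 - 53) + 33*v(p(-1)) = (4 - 53) + 33*(-6) = -49 - 198 = -247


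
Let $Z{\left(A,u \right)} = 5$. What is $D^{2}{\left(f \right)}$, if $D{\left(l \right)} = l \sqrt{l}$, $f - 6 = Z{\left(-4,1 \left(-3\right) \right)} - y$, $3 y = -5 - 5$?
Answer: $\frac{79507}{27} \approx 2944.7$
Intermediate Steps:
$y = - \frac{10}{3}$ ($y = \frac{-5 - 5}{3} = \frac{1}{3} \left(-10\right) = - \frac{10}{3} \approx -3.3333$)
$f = \frac{43}{3}$ ($f = 6 + \left(5 - - \frac{10}{3}\right) = 6 + \left(5 + \frac{10}{3}\right) = 6 + \frac{25}{3} = \frac{43}{3} \approx 14.333$)
$D{\left(l \right)} = l^{\frac{3}{2}}$
$D^{2}{\left(f \right)} = \left(\left(\frac{43}{3}\right)^{\frac{3}{2}}\right)^{2} = \left(\frac{43 \sqrt{129}}{9}\right)^{2} = \frac{79507}{27}$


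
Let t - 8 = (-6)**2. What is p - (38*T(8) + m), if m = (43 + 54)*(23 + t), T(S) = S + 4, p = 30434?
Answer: 23479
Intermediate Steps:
T(S) = 4 + S
t = 44 (t = 8 + (-6)**2 = 8 + 36 = 44)
m = 6499 (m = (43 + 54)*(23 + 44) = 97*67 = 6499)
p - (38*T(8) + m) = 30434 - (38*(4 + 8) + 6499) = 30434 - (38*12 + 6499) = 30434 - (456 + 6499) = 30434 - 1*6955 = 30434 - 6955 = 23479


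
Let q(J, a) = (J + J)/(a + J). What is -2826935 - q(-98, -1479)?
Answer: -4458076691/1577 ≈ -2.8269e+6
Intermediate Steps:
q(J, a) = 2*J/(J + a) (q(J, a) = (2*J)/(J + a) = 2*J/(J + a))
-2826935 - q(-98, -1479) = -2826935 - 2*(-98)/(-98 - 1479) = -2826935 - 2*(-98)/(-1577) = -2826935 - 2*(-98)*(-1)/1577 = -2826935 - 1*196/1577 = -2826935 - 196/1577 = -4458076691/1577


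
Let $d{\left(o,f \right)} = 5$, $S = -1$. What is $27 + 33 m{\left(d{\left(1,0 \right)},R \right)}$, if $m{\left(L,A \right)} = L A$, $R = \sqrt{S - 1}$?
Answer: $27 + 165 i \sqrt{2} \approx 27.0 + 233.35 i$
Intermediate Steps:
$R = i \sqrt{2}$ ($R = \sqrt{-1 - 1} = \sqrt{-2} = i \sqrt{2} \approx 1.4142 i$)
$m{\left(L,A \right)} = A L$
$27 + 33 m{\left(d{\left(1,0 \right)},R \right)} = 27 + 33 i \sqrt{2} \cdot 5 = 27 + 33 \cdot 5 i \sqrt{2} = 27 + 165 i \sqrt{2}$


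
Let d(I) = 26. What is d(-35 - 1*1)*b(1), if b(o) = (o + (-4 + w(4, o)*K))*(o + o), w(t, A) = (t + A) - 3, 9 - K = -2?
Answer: 988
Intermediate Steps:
K = 11 (K = 9 - 1*(-2) = 9 + 2 = 11)
w(t, A) = -3 + A + t (w(t, A) = (A + t) - 3 = -3 + A + t)
b(o) = 2*o*(7 + 12*o) (b(o) = (o + (-4 + (-3 + o + 4)*11))*(o + o) = (o + (-4 + (1 + o)*11))*(2*o) = (o + (-4 + (11 + 11*o)))*(2*o) = (o + (7 + 11*o))*(2*o) = (7 + 12*o)*(2*o) = 2*o*(7 + 12*o))
d(-35 - 1*1)*b(1) = 26*(2*1*(7 + 12*1)) = 26*(2*1*(7 + 12)) = 26*(2*1*19) = 26*38 = 988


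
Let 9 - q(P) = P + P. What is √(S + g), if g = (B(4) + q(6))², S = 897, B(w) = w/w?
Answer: √901 ≈ 30.017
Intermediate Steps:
B(w) = 1
q(P) = 9 - 2*P (q(P) = 9 - (P + P) = 9 - 2*P)
g = 4 (g = (1 + (9 - 2*6))² = (1 + (9 - 12))² = (1 - 3)² = (-2)² = 4)
√(S + g) = √(897 + 4) = √901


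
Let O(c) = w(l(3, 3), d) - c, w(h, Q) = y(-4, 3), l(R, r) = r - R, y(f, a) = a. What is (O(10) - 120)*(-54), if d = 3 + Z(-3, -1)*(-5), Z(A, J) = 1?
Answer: 6858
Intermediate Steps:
d = -2 (d = 3 + 1*(-5) = 3 - 5 = -2)
w(h, Q) = 3
O(c) = 3 - c
(O(10) - 120)*(-54) = ((3 - 1*10) - 120)*(-54) = ((3 - 10) - 120)*(-54) = (-7 - 120)*(-54) = -127*(-54) = 6858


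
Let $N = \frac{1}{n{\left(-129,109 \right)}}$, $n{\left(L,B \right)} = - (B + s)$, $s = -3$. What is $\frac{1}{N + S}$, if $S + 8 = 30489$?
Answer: $\frac{106}{3230985} \approx 3.2807 \cdot 10^{-5}$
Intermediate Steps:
$S = 30481$ ($S = -8 + 30489 = 30481$)
$n{\left(L,B \right)} = 3 - B$ ($n{\left(L,B \right)} = - (B - 3) = - (-3 + B) = 3 - B$)
$N = - \frac{1}{106}$ ($N = \frac{1}{3 - 109} = \frac{1}{-106} = - \frac{1}{106} \approx -0.009434$)
$\frac{1}{N + S} = \frac{1}{- \frac{1}{106} + 30481} = \frac{1}{\frac{3230985}{106}} = \frac{106}{3230985}$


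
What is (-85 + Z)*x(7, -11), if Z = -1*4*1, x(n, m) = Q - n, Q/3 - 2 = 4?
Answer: -979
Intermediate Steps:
Q = 18 (Q = 6 + 3*4 = 6 + 12 = 18)
x(n, m) = 18 - n
Z = -4 (Z = -4*1 = -4)
(-85 + Z)*x(7, -11) = (-85 - 4)*(18 - 1*7) = -89*(18 - 7) = -89*11 = -979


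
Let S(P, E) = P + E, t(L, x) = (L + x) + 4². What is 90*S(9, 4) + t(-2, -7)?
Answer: 1177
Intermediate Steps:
t(L, x) = 16 + L + x (t(L, x) = (L + x) + 16 = 16 + L + x)
S(P, E) = E + P
90*S(9, 4) + t(-2, -7) = 90*(4 + 9) + (16 - 2 - 7) = 90*13 + 7 = 1170 + 7 = 1177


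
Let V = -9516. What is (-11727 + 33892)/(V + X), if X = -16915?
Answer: -22165/26431 ≈ -0.83860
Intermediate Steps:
(-11727 + 33892)/(V + X) = (-11727 + 33892)/(-9516 - 16915) = 22165/(-26431) = 22165*(-1/26431) = -22165/26431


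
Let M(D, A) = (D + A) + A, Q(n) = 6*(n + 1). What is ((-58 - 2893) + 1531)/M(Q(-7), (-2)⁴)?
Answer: 355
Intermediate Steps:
Q(n) = 6 + 6*n (Q(n) = 6*(1 + n) = 6 + 6*n)
M(D, A) = D + 2*A (M(D, A) = (A + D) + A = D + 2*A)
((-58 - 2893) + 1531)/M(Q(-7), (-2)⁴) = ((-58 - 2893) + 1531)/((6 + 6*(-7)) + 2*(-2)⁴) = (-2951 + 1531)/((6 - 42) + 2*16) = -1420/(-36 + 32) = -1420/(-4) = -1420*(-¼) = 355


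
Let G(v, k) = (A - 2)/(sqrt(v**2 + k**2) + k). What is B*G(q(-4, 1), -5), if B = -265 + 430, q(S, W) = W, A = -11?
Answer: -10725 - 2145*sqrt(26) ≈ -21662.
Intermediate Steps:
G(v, k) = -13/(k + sqrt(k**2 + v**2)) (G(v, k) = (-11 - 2)/(sqrt(v**2 + k**2) + k) = -13/(sqrt(k**2 + v**2) + k) = -13/(k + sqrt(k**2 + v**2)))
B = 165
B*G(q(-4, 1), -5) = 165*(-13/(-5 + sqrt((-5)**2 + 1**2))) = 165*(-13/(-5 + sqrt(25 + 1))) = 165*(-13/(-5 + sqrt(26))) = -2145/(-5 + sqrt(26))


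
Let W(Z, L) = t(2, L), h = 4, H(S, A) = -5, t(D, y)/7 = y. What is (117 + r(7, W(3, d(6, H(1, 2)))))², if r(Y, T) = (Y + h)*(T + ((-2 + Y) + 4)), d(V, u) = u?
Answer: 28561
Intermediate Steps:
t(D, y) = 7*y
W(Z, L) = 7*L
r(Y, T) = (4 + Y)*(2 + T + Y) (r(Y, T) = (Y + 4)*(T + ((-2 + Y) + 4)) = (4 + Y)*(T + (2 + Y)) = (4 + Y)*(2 + T + Y))
(117 + r(7, W(3, d(6, H(1, 2)))))² = (117 + (8 + 7² + 4*(7*(-5)) + 6*7 + (7*(-5))*7))² = (117 + (8 + 49 + 4*(-35) + 42 - 35*7))² = (117 + (8 + 49 - 140 + 42 - 245))² = (117 - 286)² = (-169)² = 28561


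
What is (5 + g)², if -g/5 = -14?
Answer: 5625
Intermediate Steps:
g = 70 (g = -5*(-14) = 70)
(5 + g)² = (5 + 70)² = 75² = 5625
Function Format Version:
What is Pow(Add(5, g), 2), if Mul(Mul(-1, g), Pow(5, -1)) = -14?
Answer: 5625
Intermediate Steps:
g = 70 (g = Mul(-5, -14) = 70)
Pow(Add(5, g), 2) = Pow(Add(5, 70), 2) = Pow(75, 2) = 5625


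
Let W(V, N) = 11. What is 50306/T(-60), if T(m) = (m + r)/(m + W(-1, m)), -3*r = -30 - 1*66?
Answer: 176071/2 ≈ 88036.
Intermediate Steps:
r = 32 (r = -(-30 - 1*66)/3 = -(-30 - 66)/3 = -1/3*(-96) = 32)
T(m) = (32 + m)/(11 + m) (T(m) = (m + 32)/(m + 11) = (32 + m)/(11 + m))
50306/T(-60) = 50306/(((32 - 60)/(11 - 60))) = 50306/((-28/(-49))) = 50306/((-1/49*(-28))) = 50306/(4/7) = 50306*(7/4) = 176071/2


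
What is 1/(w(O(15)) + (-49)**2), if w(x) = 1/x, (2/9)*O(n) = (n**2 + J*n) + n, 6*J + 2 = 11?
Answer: 4725/11344729 ≈ 0.00041649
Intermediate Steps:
J = 3/2 (J = -1/3 + (1/6)*11 = -1/3 + 11/6 = 3/2 ≈ 1.5000)
O(n) = 9*n**2/2 + 45*n/4 (O(n) = 9*((n**2 + 3*n/2) + n)/2 = 9*(n**2 + 5*n/2)/2 = 9*n**2/2 + 45*n/4)
1/(w(O(15)) + (-49)**2) = 1/(1/((9/4)*15*(5 + 2*15)) + (-49)**2) = 1/(1/((9/4)*15*(5 + 30)) + 2401) = 1/(1/((9/4)*15*35) + 2401) = 1/(1/(4725/4) + 2401) = 1/(4/4725 + 2401) = 1/(11344729/4725) = 4725/11344729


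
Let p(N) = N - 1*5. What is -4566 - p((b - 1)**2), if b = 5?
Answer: -4577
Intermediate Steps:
p(N) = -5 + N (p(N) = N - 5 = -5 + N)
-4566 - p((b - 1)**2) = -4566 - (-5 + (5 - 1)**2) = -4566 - (-5 + 4**2) = -4566 - (-5 + 16) = -4566 - 1*11 = -4566 - 11 = -4577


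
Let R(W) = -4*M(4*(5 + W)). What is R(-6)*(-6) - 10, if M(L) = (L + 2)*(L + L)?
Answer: 374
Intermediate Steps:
M(L) = 2*L*(2 + L) (M(L) = (2 + L)*(2*L) = 2*L*(2 + L))
R(W) = -8*(20 + 4*W)*(22 + 4*W) (R(W) = -8*4*(5 + W)*(2 + 4*(5 + W)) = -8*(20 + 4*W)*(2 + (20 + 4*W)) = -8*(20 + 4*W)*(22 + 4*W))
R(-6)*(-6) - 10 = -64*(5 - 6)*(11 + 2*(-6))*(-6) - 10 = -64*(-1)*(11 - 12)*(-6) - 10 = -64*(-1)*(-1)*(-6) - 10 = -64*(-6) - 10 = 384 - 10 = 374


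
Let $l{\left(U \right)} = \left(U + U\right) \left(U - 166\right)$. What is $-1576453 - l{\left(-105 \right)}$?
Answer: $-1633363$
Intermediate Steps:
$l{\left(U \right)} = 2 U \left(-166 + U\right)$
$-1576453 - l{\left(-105 \right)} = -1576453 - 2 \left(-105\right) \left(-166 - 105\right) = -1576453 - 2 \left(-105\right) \left(-271\right) = -1576453 - 56910 = -1633363$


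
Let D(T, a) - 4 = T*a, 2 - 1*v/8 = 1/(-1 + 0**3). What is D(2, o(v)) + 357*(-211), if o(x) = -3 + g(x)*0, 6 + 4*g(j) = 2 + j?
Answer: -75329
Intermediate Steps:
g(j) = -1 + j/4 (g(j) = -3/2 + (2 + j)/4 = -3/2 + (1/2 + j/4) = -1 + j/4)
v = 24 (v = 16 - 8/(-1 + 0**3) = 16 - 8/(-1 + 0) = 16 - 8/(-1) = 16 - 8*(-1) = 16 + 8 = 24)
o(x) = -3 (o(x) = -3 + (-1 + x/4)*0 = -3 + 0 = -3)
D(T, a) = 4 + T*a
D(2, o(v)) + 357*(-211) = (4 + 2*(-3)) + 357*(-211) = (4 - 6) - 75327 = -2 - 75327 = -75329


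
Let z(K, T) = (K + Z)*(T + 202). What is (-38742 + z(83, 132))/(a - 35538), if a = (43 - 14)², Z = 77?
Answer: -14698/34697 ≈ -0.42361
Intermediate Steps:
z(K, T) = (77 + K)*(202 + T) (z(K, T) = (K + 77)*(T + 202) = (77 + K)*(202 + T))
a = 841 (a = 29² = 841)
(-38742 + z(83, 132))/(a - 35538) = (-38742 + (15554 + 77*132 + 202*83 + 83*132))/(841 - 35538) = (-38742 + (15554 + 10164 + 16766 + 10956))/(-34697) = (-38742 + 53440)*(-1/34697) = 14698*(-1/34697) = -14698/34697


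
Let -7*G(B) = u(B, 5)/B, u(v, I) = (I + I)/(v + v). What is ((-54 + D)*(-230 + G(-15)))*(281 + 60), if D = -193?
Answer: 6102330377/315 ≈ 1.9372e+7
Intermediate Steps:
u(v, I) = I/v (u(v, I) = (2*I)/((2*v)) = (2*I)*(1/(2*v)) = I/v)
G(B) = -5/(7*B**2) (G(B) = -5/B/(7*B) = -5/(7*B**2))
((-54 + D)*(-230 + G(-15)))*(281 + 60) = ((-54 - 193)*(-230 - 5/7/(-15)**2))*(281 + 60) = -247*(-230 - 5/7*1/225)*341 = -247*(-230 - 1/315)*341 = -247*(-72451/315)*341 = (17895397/315)*341 = 6102330377/315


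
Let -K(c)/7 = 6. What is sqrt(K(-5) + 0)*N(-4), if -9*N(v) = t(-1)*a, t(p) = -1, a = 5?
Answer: 5*I*sqrt(42)/9 ≈ 3.6004*I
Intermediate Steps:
K(c) = -42 (K(c) = -7*6 = -42)
N(v) = 5/9 (N(v) = -(-1)*5/9 = -1/9*(-5) = 5/9)
sqrt(K(-5) + 0)*N(-4) = sqrt(-42 + 0)*(5/9) = sqrt(-42)*(5/9) = (I*sqrt(42))*(5/9) = 5*I*sqrt(42)/9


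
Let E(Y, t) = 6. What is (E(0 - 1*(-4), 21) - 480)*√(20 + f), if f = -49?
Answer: -474*I*√29 ≈ -2552.6*I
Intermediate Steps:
(E(0 - 1*(-4), 21) - 480)*√(20 + f) = (6 - 480)*√(20 - 49) = -474*I*√29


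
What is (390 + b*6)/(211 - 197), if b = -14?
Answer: 153/7 ≈ 21.857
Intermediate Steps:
(390 + b*6)/(211 - 197) = (390 - 14*6)/(211 - 197) = (390 - 84)/14 = 306*(1/14) = 153/7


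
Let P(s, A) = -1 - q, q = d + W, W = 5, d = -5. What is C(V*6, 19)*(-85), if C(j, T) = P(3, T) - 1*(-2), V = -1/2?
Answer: -85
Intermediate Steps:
q = 0 (q = -5 + 5 = 0)
P(s, A) = -1 (P(s, A) = -1 - 1*0 = -1 + 0 = -1)
V = -½ (V = -1*½ = -½ ≈ -0.50000)
C(j, T) = 1 (C(j, T) = -1 - 1*(-2) = -1 + 2 = 1)
C(V*6, 19)*(-85) = 1*(-85) = -85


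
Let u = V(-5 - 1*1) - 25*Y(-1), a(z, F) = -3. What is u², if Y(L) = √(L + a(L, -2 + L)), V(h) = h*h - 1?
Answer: -1275 - 3500*I ≈ -1275.0 - 3500.0*I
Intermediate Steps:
V(h) = -1 + h² (V(h) = h² - 1 = -1 + h²)
Y(L) = √(-3 + L) (Y(L) = √(L - 3) = √(-3 + L))
u = 35 - 50*I (u = (-1 + (-5 - 1*1)²) - 25*√(-3 - 1) = (-1 + (-5 - 1)²) - 50*I = (-1 + (-6)²) - 50*I = (-1 + 36) - 50*I = 35 - 50*I ≈ 35.0 - 50.0*I)
u² = (35 - 50*I)²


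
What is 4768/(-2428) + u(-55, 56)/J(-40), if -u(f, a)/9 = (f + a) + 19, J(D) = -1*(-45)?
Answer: -3620/607 ≈ -5.9638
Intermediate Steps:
J(D) = 45
u(f, a) = -171 - 9*a - 9*f (u(f, a) = -9*((f + a) + 19) = -9*((a + f) + 19) = -9*(19 + a + f) = -171 - 9*a - 9*f)
4768/(-2428) + u(-55, 56)/J(-40) = 4768/(-2428) + (-171 - 9*56 - 9*(-55))/45 = 4768*(-1/2428) + (-171 - 504 + 495)*(1/45) = -1192/607 - 180*1/45 = -1192/607 - 4 = -3620/607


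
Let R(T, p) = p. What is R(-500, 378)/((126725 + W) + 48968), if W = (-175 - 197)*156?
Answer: 378/117661 ≈ 0.0032126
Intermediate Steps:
W = -58032 (W = -372*156 = -58032)
R(-500, 378)/((126725 + W) + 48968) = 378/((126725 - 58032) + 48968) = 378/(68693 + 48968) = 378/117661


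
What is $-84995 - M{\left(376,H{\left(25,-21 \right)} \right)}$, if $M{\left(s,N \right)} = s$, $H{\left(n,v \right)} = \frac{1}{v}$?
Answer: $-85371$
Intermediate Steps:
$-84995 - M{\left(376,H{\left(25,-21 \right)} \right)} = -84995 - 376 = -85371$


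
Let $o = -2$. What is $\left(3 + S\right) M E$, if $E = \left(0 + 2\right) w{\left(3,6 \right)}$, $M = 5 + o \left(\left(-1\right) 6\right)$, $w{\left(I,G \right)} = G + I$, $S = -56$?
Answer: $-16218$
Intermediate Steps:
$M = 17$ ($M = 5 - 2 \left(\left(-1\right) 6\right) = 5 - -12 = 5 + 12 = 17$)
$E = 18$ ($E = \left(0 + 2\right) \left(6 + 3\right) = 2 \cdot 9 = 18$)
$\left(3 + S\right) M E = \left(3 - 56\right) 17 \cdot 18 = \left(-53\right) 306 = -16218$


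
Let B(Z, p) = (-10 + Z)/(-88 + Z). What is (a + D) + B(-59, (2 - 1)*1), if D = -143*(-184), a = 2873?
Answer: 1430088/49 ≈ 29185.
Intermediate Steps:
B(Z, p) = (-10 + Z)/(-88 + Z)
D = 26312
(a + D) + B(-59, (2 - 1)*1) = (2873 + 26312) + (-10 - 59)/(-88 - 59) = 29185 - 69/(-147) = 29185 - 1/147*(-69) = 29185 + 23/49 = 1430088/49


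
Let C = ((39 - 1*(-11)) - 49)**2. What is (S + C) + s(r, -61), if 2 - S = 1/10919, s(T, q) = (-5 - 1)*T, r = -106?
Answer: 6977240/10919 ≈ 639.00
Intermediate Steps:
s(T, q) = -6*T
C = 1 (C = ((39 + 11) - 49)**2 = (50 - 49)**2 = 1**2 = 1)
S = 21837/10919 (S = 2 - 1/10919 = 21837/10919 ≈ 1.9999)
(S + C) + s(r, -61) = (21837/10919 + 1) - 6*(-106) = 32756/10919 + 636 = 6977240/10919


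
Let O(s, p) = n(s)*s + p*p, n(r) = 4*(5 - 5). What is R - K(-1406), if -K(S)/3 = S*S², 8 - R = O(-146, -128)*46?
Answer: -8339047904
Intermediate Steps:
n(r) = 0 (n(r) = 4*0 = 0)
O(s, p) = p² (O(s, p) = 0*s + p*p = 0 + p² = p²)
R = -753656 (R = 8 - (-128)²*46 = 8 - 16384*46 = 8 - 1*753664 = 8 - 753664 = -753656)
K(S) = -3*S³ (K(S) = -3*S*S² = -3*S³)
R - K(-1406) = -753656 - (-3)*(-1406)³ = -753656 - (-3)*(-2779431416) = -753656 - 1*8338294248 = -753656 - 8338294248 = -8339047904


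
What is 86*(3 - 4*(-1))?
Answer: 602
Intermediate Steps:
86*(3 - 4*(-1)) = 86*(3 + 4) = 86*7 = 602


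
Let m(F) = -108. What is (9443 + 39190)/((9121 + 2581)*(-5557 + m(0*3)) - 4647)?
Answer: -3741/5099729 ≈ -0.00073357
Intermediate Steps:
(9443 + 39190)/((9121 + 2581)*(-5557 + m(0*3)) - 4647) = (9443 + 39190)/((9121 + 2581)*(-5557 - 108) - 4647) = 48633/(11702*(-5665) - 4647) = 48633/(-66291830 - 4647) = 48633/(-66296477) = 48633*(-1/66296477) = -3741/5099729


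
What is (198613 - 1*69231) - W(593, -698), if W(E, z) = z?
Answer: 130080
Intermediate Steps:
(198613 - 1*69231) - W(593, -698) = (198613 - 1*69231) - 1*(-698) = (198613 - 69231) + 698 = 129382 + 698 = 130080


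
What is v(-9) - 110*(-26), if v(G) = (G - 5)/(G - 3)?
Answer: 17167/6 ≈ 2861.2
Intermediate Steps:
v(G) = (-5 + G)/(-3 + G)
v(-9) - 110*(-26) = (-5 - 9)/(-3 - 9) - 110*(-26) = -14/(-12) + 2860 = -1/12*(-14) + 2860 = 7/6 + 2860 = 17167/6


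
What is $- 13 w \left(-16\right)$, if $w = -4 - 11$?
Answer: $-3120$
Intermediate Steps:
$w = -15$ ($w = -4 - 11 = -15$)
$- 13 w \left(-16\right) = \left(-13\right) \left(-15\right) \left(-16\right) = 195 \left(-16\right) = -3120$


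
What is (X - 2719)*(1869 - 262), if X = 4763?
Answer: 3284708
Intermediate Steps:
(X - 2719)*(1869 - 262) = (4763 - 2719)*(1869 - 262) = 2044*1607 = 3284708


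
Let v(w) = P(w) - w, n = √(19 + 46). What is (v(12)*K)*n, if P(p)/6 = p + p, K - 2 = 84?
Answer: 11352*√65 ≈ 91523.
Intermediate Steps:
K = 86 (K = 2 + 84 = 86)
P(p) = 12*p (P(p) = 6*(p + p) = 6*(2*p) = 12*p)
n = √65 ≈ 8.0623
v(w) = 11*w (v(w) = 12*w - w = 11*w)
(v(12)*K)*n = ((11*12)*86)*√65 = (132*86)*√65 = 11352*√65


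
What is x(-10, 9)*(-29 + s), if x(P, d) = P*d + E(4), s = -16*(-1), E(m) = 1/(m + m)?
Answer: 9347/8 ≈ 1168.4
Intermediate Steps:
E(m) = 1/(2*m)
s = 16
x(P, d) = 1/8 + P*d (x(P, d) = P*d + (1/2)/4 = P*d + (1/2)*(1/4) = P*d + 1/8 = 1/8 + P*d)
x(-10, 9)*(-29 + s) = (1/8 - 10*9)*(-29 + 16) = (1/8 - 90)*(-13) = -719/8*(-13) = 9347/8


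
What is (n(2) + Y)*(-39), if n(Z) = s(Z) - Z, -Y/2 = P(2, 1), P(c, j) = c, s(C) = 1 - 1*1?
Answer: 234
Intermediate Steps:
s(C) = 0 (s(C) = 1 - 1 = 0)
Y = -4 (Y = -2*2 = -4)
n(Z) = -Z (n(Z) = 0 - Z = -Z)
(n(2) + Y)*(-39) = (-1*2 - 4)*(-39) = (-2 - 4)*(-39) = -6*(-39) = 234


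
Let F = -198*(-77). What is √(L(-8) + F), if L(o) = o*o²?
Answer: √14734 ≈ 121.38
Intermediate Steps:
F = 15246
L(o) = o³
√(L(-8) + F) = √((-8)³ + 15246) = √(-512 + 15246) = √14734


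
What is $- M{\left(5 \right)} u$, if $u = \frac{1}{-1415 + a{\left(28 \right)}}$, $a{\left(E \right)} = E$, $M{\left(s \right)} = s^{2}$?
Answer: $\frac{25}{1387} \approx 0.018025$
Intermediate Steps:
$u = - \frac{1}{1387}$ ($u = \frac{1}{-1415 + 28} = \frac{1}{-1387} = - \frac{1}{1387} \approx -0.00072098$)
$- M{\left(5 \right)} u = - \frac{5^{2} \left(-1\right)}{1387} = - \frac{25 \left(-1\right)}{1387} = \left(-1\right) \left(- \frac{25}{1387}\right) = \frac{25}{1387}$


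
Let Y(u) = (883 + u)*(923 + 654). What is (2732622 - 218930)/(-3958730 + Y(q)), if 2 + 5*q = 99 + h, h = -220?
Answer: -6284230/6512583 ≈ -0.96494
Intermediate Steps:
q = -123/5 (q = -2/5 + (99 - 220)/5 = -2/5 + (1/5)*(-121) = -2/5 - 121/5 = -123/5 ≈ -24.600)
Y(u) = 1392491 + 1577*u (Y(u) = (883 + u)*1577 = 1392491 + 1577*u)
(2732622 - 218930)/(-3958730 + Y(q)) = (2732622 - 218930)/(-3958730 + (1392491 + 1577*(-123/5))) = 2513692/(-3958730 + (1392491 - 193971/5)) = 2513692/(-3958730 + 6768484/5) = 2513692/(-13025166/5) = 2513692*(-5/13025166) = -6284230/6512583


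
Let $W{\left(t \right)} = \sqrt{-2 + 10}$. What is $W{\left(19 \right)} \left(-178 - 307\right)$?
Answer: $- 970 \sqrt{2} \approx -1371.8$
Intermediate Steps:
$W{\left(t \right)} = 2 \sqrt{2}$ ($W{\left(t \right)} = \sqrt{8} = 2 \sqrt{2}$)
$W{\left(19 \right)} \left(-178 - 307\right) = 2 \sqrt{2} \left(-178 - 307\right) = 2 \sqrt{2} \left(-485\right) = - 970 \sqrt{2}$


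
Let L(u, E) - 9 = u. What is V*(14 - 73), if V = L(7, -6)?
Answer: -944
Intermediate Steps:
L(u, E) = 9 + u
V = 16 (V = 9 + 7 = 16)
V*(14 - 73) = 16*(14 - 73) = 16*(-59) = -944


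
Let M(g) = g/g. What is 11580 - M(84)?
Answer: 11579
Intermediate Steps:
M(g) = 1
11580 - M(84) = 11580 - 1*1 = 11580 - 1 = 11579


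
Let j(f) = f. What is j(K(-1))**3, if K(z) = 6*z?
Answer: -216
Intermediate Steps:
j(K(-1))**3 = (6*(-1))**3 = (-6)**3 = -216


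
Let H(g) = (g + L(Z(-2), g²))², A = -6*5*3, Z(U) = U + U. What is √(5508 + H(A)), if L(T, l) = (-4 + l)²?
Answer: 2*√1074040885590346 ≈ 6.5545e+7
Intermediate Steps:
Z(U) = 2*U
A = -90 (A = -30*3 = -90)
H(g) = (g + (-4 + g²)²)²
√(5508 + H(A)) = √(5508 + (-90 + (-4 + (-90)²)²)²) = √(5508 + (-90 + (-4 + 8100)²)²) = √(5508 + (-90 + 8096²)²) = √(5508 + (-90 + 65545216)²) = √(5508 + 65545126²) = √(5508 + 4296163542355876) = √4296163542361384 = 2*√1074040885590346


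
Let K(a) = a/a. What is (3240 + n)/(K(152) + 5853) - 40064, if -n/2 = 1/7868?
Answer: -922646590545/23029636 ≈ -40063.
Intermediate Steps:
n = -1/3934 (n = -2/7868 = -2*1/7868 = -1/3934 ≈ -0.00025419)
K(a) = 1
(3240 + n)/(K(152) + 5853) - 40064 = (3240 - 1/3934)/(1 + 5853) - 40064 = (12746159/3934)/5854 - 40064 = (12746159/3934)*(1/5854) - 40064 = 12746159/23029636 - 40064 = -922646590545/23029636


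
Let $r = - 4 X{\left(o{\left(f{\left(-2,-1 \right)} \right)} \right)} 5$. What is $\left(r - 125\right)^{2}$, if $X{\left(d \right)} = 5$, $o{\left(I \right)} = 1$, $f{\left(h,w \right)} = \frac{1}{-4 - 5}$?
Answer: $50625$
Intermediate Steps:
$f{\left(h,w \right)} = - \frac{1}{9}$ ($f{\left(h,w \right)} = \frac{1}{-9} = - \frac{1}{9}$)
$r = -100$ ($r = \left(-4\right) 5 \cdot 5 = \left(-20\right) 5 = -100$)
$\left(r - 125\right)^{2} = \left(-100 - 125\right)^{2} = \left(-225\right)^{2} = 50625$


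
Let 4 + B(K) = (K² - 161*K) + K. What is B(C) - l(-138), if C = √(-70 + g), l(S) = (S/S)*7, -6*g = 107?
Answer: -593/6 - 80*I*√3162/3 ≈ -98.833 - 1499.5*I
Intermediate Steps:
g = -107/6 (g = -⅙*107 = -107/6 ≈ -17.833)
l(S) = 7 (l(S) = 1*7 = 7)
C = I*√3162/6 (C = √(-70 - 107/6) = √(-527/6) = I*√3162/6 ≈ 9.3719*I)
B(K) = -4 + K² - 160*K (B(K) = -4 + ((K² - 161*K) + K) = -4 + (K² - 160*K) = -4 + K² - 160*K)
B(C) - l(-138) = (-4 + (I*√3162/6)² - 80*I*√3162/3) - 1*7 = (-4 - 527/6 - 80*I*√3162/3) - 7 = (-551/6 - 80*I*√3162/3) - 7 = -593/6 - 80*I*√3162/3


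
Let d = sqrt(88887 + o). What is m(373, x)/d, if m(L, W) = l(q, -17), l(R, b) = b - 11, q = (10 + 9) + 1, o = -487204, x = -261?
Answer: 28*I*sqrt(398317)/398317 ≈ 0.044365*I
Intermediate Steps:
q = 20 (q = 19 + 1 = 20)
l(R, b) = -11 + b
m(L, W) = -28 (m(L, W) = -11 - 17 = -28)
d = I*sqrt(398317) (d = sqrt(88887 - 487204) = sqrt(-398317) = I*sqrt(398317) ≈ 631.12*I)
m(373, x)/d = -28*(-I*sqrt(398317)/398317) = -(-28)*I*sqrt(398317)/398317 = 28*I*sqrt(398317)/398317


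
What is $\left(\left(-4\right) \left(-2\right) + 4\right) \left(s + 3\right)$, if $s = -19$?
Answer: $-192$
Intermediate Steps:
$\left(\left(-4\right) \left(-2\right) + 4\right) \left(s + 3\right) = \left(\left(-4\right) \left(-2\right) + 4\right) \left(-19 + 3\right) = \left(8 + 4\right) \left(-16\right) = 12 \left(-16\right) = -192$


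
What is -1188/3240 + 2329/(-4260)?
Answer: -1297/1420 ≈ -0.91338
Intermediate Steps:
-1188/3240 + 2329/(-4260) = -1188*1/3240 + 2329*(-1/4260) = -11/30 - 2329/4260 = -1297/1420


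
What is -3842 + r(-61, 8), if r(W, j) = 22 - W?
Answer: -3759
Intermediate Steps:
-3842 + r(-61, 8) = -3842 + (22 - 1*(-61)) = -3842 + (22 + 61) = -3842 + 83 = -3759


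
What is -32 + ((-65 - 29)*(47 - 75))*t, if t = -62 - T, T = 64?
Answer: -331664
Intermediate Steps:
t = -126 (t = -62 - 1*64 = -62 - 64 = -126)
-32 + ((-65 - 29)*(47 - 75))*t = -32 + ((-65 - 29)*(47 - 75))*(-126) = -32 - 94*(-28)*(-126) = -32 + 2632*(-126) = -32 - 331632 = -331664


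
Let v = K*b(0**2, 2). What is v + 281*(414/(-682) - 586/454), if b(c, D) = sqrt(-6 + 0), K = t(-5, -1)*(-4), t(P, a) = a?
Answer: -41279462/77407 + 4*I*sqrt(6) ≈ -533.28 + 9.798*I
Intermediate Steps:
K = 4 (K = -1*(-4) = 4)
b(c, D) = I*sqrt(6) (b(c, D) = sqrt(-6) = I*sqrt(6))
v = 4*I*sqrt(6) (v = 4*(I*sqrt(6)) = 4*I*sqrt(6) ≈ 9.798*I)
v + 281*(414/(-682) - 586/454) = 4*I*sqrt(6) + 281*(414/(-682) - 586/454) = 4*I*sqrt(6) + 281*(414*(-1/682) - 586*1/454) = 4*I*sqrt(6) + 281*(-207/341 - 293/227) = 4*I*sqrt(6) + 281*(-146902/77407) = 4*I*sqrt(6) - 41279462/77407 = -41279462/77407 + 4*I*sqrt(6)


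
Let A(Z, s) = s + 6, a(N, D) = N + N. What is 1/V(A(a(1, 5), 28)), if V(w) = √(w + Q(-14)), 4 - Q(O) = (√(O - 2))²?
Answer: √6/18 ≈ 0.13608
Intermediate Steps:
a(N, D) = 2*N
A(Z, s) = 6 + s
Q(O) = 6 - O (Q(O) = 4 - (√(O - 2))² = 4 - (√(-2 + O))² = 4 - (-2 + O) = 4 + (2 - O) = 6 - O)
V(w) = √(20 + w) (V(w) = √(w + (6 - 1*(-14))) = √(w + (6 + 14)) = √(w + 20) = √(20 + w))
1/V(A(a(1, 5), 28)) = 1/(√(20 + (6 + 28))) = 1/(√(20 + 34)) = 1/(√54) = 1/(3*√6) = √6/18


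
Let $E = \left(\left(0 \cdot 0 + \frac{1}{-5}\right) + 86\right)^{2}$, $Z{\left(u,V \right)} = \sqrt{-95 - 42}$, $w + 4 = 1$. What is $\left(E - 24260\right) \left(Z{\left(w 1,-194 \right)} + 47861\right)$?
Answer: $- \frac{20219310199}{25} - \frac{422459 i \sqrt{137}}{25} \approx -8.0877 \cdot 10^{8} - 1.9779 \cdot 10^{5} i$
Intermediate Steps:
$w = -3$ ($w = -4 + 1 = -3$)
$Z{\left(u,V \right)} = i \sqrt{137}$ ($Z{\left(u,V \right)} = \sqrt{-137} = i \sqrt{137}$)
$E = \frac{184041}{25}$ ($E = \left(\left(0 - \frac{1}{5}\right) + 86\right)^{2} = \left(- \frac{1}{5} + 86\right)^{2} = \left(\frac{429}{5}\right)^{2} = \frac{184041}{25} \approx 7361.6$)
$\left(E - 24260\right) \left(Z{\left(w 1,-194 \right)} + 47861\right) = \left(\frac{184041}{25} - 24260\right) \left(i \sqrt{137} + 47861\right) = - \frac{422459 \left(47861 + i \sqrt{137}\right)}{25} = - \frac{20219310199}{25} - \frac{422459 i \sqrt{137}}{25}$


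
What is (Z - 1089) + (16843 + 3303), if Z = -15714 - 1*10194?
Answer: -6851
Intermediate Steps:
Z = -25908 (Z = -15714 - 10194 = -25908)
(Z - 1089) + (16843 + 3303) = (-25908 - 1089) + (16843 + 3303) = -26997 + 20146 = -6851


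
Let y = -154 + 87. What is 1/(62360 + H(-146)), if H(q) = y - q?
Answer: 1/62439 ≈ 1.6016e-5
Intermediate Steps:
y = -67
H(q) = -67 - q
1/(62360 + H(-146)) = 1/(62360 + (-67 - 1*(-146))) = 1/(62360 + (-67 + 146)) = 1/(62360 + 79) = 1/62439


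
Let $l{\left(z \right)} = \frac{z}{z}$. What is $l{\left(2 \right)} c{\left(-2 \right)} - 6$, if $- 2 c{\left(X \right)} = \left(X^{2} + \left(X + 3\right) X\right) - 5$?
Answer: $- \frac{9}{2} \approx -4.5$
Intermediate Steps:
$c{\left(X \right)} = \frac{5}{2} - \frac{X^{2}}{2} - \frac{X \left(3 + X\right)}{2}$ ($c{\left(X \right)} = - \frac{\left(X^{2} + \left(X + 3\right) X\right) - 5}{2} = - \frac{\left(X^{2} + \left(3 + X\right) X\right) - 5}{2} = - \frac{\left(X^{2} + X \left(3 + X\right)\right) - 5}{2} = - \frac{-5 + X^{2} + X \left(3 + X\right)}{2} = \frac{5}{2} - \frac{X^{2}}{2} - \frac{X \left(3 + X\right)}{2}$)
$l{\left(z \right)} = 1$
$l{\left(2 \right)} c{\left(-2 \right)} - 6 = 1 \left(\frac{5}{2} - \left(-2\right)^{2} - -3\right) - 6 = 1 \left(\frac{5}{2} - 4 + 3\right) - 6 = 1 \cdot \frac{3}{2} - 6 = \frac{3}{2} - 6 = - \frac{9}{2}$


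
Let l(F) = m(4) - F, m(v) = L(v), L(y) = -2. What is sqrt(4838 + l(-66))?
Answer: sqrt(4902) ≈ 70.014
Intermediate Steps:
m(v) = -2
l(F) = -2 - F
sqrt(4838 + l(-66)) = sqrt(4838 + (-2 - 1*(-66))) = sqrt(4838 + (-2 + 66)) = sqrt(4838 + 64) = sqrt(4902)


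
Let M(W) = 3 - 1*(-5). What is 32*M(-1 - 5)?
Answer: 256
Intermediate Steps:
M(W) = 8 (M(W) = 3 + 5 = 8)
32*M(-1 - 5) = 32*8 = 256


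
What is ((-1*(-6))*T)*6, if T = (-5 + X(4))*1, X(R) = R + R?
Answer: 108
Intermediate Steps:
X(R) = 2*R
T = 3 (T = (-5 + 2*4)*1 = (-5 + 8)*1 = 3*1 = 3)
((-1*(-6))*T)*6 = (-1*(-6)*3)*6 = (6*3)*6 = 18*6 = 108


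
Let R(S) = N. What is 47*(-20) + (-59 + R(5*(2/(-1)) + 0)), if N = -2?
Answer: -1001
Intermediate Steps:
R(S) = -2
47*(-20) + (-59 + R(5*(2/(-1)) + 0)) = 47*(-20) + (-59 - 2) = -940 - 61 = -1001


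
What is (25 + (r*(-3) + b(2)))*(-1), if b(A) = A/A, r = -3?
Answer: -35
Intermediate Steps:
b(A) = 1
(25 + (r*(-3) + b(2)))*(-1) = (25 + (-3*(-3) + 1))*(-1) = (25 + (9 + 1))*(-1) = (25 + 10)*(-1) = 35*(-1) = -35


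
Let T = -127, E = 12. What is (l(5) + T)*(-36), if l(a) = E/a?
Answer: 22428/5 ≈ 4485.6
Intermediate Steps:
l(a) = 12/a
(l(5) + T)*(-36) = (12/5 - 127)*(-36) = -623/5*(-36) = 22428/5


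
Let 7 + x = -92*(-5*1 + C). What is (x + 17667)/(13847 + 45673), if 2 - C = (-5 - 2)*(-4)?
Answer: 641/1860 ≈ 0.34462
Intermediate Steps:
C = -26 (C = 2 - (-5 - 2)*(-4) = 2 - (-7)*(-4) = 2 - 1*28 = 2 - 28 = -26)
x = 2845 (x = -7 - 92*(-5*1 - 26) = -7 - 92*(-5 - 26) = -7 - 92*(-31) = -7 + 2852 = 2845)
(x + 17667)/(13847 + 45673) = (2845 + 17667)/(13847 + 45673) = 20512/59520 = 20512*(1/59520) = 641/1860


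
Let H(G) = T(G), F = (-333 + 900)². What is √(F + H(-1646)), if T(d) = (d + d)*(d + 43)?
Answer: √5598565 ≈ 2366.1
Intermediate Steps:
T(d) = 2*d*(43 + d) (T(d) = (2*d)*(43 + d) = 2*d*(43 + d))
F = 321489 (F = 567² = 321489)
H(G) = 2*G*(43 + G)
√(F + H(-1646)) = √(321489 + 2*(-1646)*(43 - 1646)) = √(321489 + 2*(-1646)*(-1603)) = √(321489 + 5277076) = √5598565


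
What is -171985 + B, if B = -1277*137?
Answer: -346934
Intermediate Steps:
B = -174949
-171985 + B = -171985 - 174949 = -346934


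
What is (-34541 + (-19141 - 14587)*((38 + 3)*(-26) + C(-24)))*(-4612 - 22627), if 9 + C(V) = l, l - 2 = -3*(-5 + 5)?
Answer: -984842470117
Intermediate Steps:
l = 2 (l = 2 - 3*(-5 + 5) = 2 - 3*0 = 2 + 0 = 2)
C(V) = -7 (C(V) = -9 + 2 = -7)
(-34541 + (-19141 - 14587)*((38 + 3)*(-26) + C(-24)))*(-4612 - 22627) = (-34541 + (-19141 - 14587)*((38 + 3)*(-26) - 7))*(-4612 - 22627) = (-34541 - 33728*(41*(-26) - 7))*(-27239) = (-34541 - 33728*(-1066 - 7))*(-27239) = (-34541 - 33728*(-1073))*(-27239) = (-34541 + 36190144)*(-27239) = 36155603*(-27239) = -984842470117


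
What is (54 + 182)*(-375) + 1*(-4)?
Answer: -88504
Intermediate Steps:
(54 + 182)*(-375) + 1*(-4) = 236*(-375) - 4 = -88500 - 4 = -88504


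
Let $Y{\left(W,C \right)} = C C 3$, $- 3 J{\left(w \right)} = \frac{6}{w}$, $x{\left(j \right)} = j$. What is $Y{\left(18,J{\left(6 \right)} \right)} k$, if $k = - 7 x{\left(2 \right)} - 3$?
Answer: $- \frac{17}{3} \approx -5.6667$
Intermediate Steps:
$J{\left(w \right)} = - \frac{2}{w}$ ($J{\left(w \right)} = - \frac{6 \frac{1}{w}}{3} = - \frac{2}{w}$)
$k = -17$ ($k = \left(-7\right) 2 - 3 = -14 - 3 = -17$)
$Y{\left(W,C \right)} = 3 C^{2}$ ($Y{\left(W,C \right)} = C^{2} \cdot 3 = 3 C^{2}$)
$Y{\left(18,J{\left(6 \right)} \right)} k = 3 \left(- \frac{2}{6}\right)^{2} \left(-17\right) = 3 \left(\left(-2\right) \frac{1}{6}\right)^{2} \left(-17\right) = 3 \left(- \frac{1}{3}\right)^{2} \left(-17\right) = 3 \cdot \frac{1}{9} \left(-17\right) = \frac{1}{3} \left(-17\right) = - \frac{17}{3}$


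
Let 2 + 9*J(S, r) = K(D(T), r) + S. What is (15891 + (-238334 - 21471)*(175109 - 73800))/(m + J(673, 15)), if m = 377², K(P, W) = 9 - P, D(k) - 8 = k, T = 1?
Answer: -118442559843/639916 ≈ -1.8509e+5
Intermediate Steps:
D(k) = 8 + k
m = 142129
J(S, r) = -2/9 + S/9 (J(S, r) = -2/9 + ((9 - (8 + 1)) + S)/9 = -2/9 + ((9 - 1*9) + S)/9 = -2/9 + ((9 - 9) + S)/9 = -2/9 + (0 + S)/9 = -2/9 + S/9)
(15891 + (-238334 - 21471)*(175109 - 73800))/(m + J(673, 15)) = (15891 + (-238334 - 21471)*(175109 - 73800))/(142129 + (-2/9 + (⅑)*673)) = (15891 - 259805*101309)/(142129 + (-2/9 + 673/9)) = (15891 - 26320584745)/(142129 + 671/9) = -26320568854/1279832/9 = -26320568854*9/1279832 = -118442559843/639916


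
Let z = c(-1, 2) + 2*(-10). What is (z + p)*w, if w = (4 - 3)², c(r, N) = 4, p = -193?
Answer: -209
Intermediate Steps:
w = 1 (w = 1² = 1)
z = -16 (z = 4 + 2*(-10) = 4 - 20 = -16)
(z + p)*w = (-16 - 193)*1 = -209*1 = -209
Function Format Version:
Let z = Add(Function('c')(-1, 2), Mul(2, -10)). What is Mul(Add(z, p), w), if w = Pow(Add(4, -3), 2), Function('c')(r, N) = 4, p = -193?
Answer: -209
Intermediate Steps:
w = 1 (w = Pow(1, 2) = 1)
z = -16 (z = Add(4, Mul(2, -10)) = Add(4, -20) = -16)
Mul(Add(z, p), w) = Mul(Add(-16, -193), 1) = Mul(-209, 1) = -209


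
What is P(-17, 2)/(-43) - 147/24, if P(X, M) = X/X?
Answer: -2115/344 ≈ -6.1483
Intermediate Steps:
P(X, M) = 1
P(-17, 2)/(-43) - 147/24 = 1/(-43) - 147/24 = 1*(-1/43) - 147*1/24 = -1/43 - 49/8 = -2115/344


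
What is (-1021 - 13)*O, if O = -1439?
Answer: 1487926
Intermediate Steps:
(-1021 - 13)*O = (-1021 - 13)*(-1439) = -1034*(-1439) = 1487926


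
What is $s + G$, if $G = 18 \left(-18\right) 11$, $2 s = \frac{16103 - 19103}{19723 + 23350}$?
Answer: $- \frac{153513672}{43073} \approx -3564.0$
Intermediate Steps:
$s = - \frac{1500}{43073}$ ($s = \frac{\left(16103 - 19103\right) \frac{1}{19723 + 23350}}{2} = \frac{\left(-3000\right) \frac{1}{43073}}{2} = \frac{1}{2} \left(- \frac{3000}{43073}\right) = - \frac{1500}{43073} \approx -0.034825$)
$G = -3564$ ($G = \left(-324\right) 11 = -3564$)
$s + G = - \frac{1500}{43073} - 3564 = - \frac{153513672}{43073}$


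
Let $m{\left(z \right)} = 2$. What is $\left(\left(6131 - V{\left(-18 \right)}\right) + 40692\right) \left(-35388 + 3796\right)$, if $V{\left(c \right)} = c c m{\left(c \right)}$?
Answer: $-1458760600$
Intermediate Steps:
$V{\left(c \right)} = 2 c^{2}$ ($V{\left(c \right)} = c c 2 = c^{2} \cdot 2 = 2 c^{2}$)
$\left(\left(6131 - V{\left(-18 \right)}\right) + 40692\right) \left(-35388 + 3796\right) = \left(\left(6131 - 2 \left(-18\right)^{2}\right) + 40692\right) \left(-35388 + 3796\right) = \left(\left(6131 - 2 \cdot 324\right) + 40692\right) \left(-31592\right) = \left(\left(6131 - 648\right) + 40692\right) \left(-31592\right) = \left(5483 + 40692\right) \left(-31592\right) = 46175 \left(-31592\right) = -1458760600$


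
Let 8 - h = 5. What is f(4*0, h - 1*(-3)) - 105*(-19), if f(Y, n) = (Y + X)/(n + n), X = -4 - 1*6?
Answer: 11965/6 ≈ 1994.2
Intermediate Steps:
h = 3 (h = 8 - 1*5 = 8 - 5 = 3)
X = -10 (X = -4 - 6 = -10)
f(Y, n) = (-10 + Y)/(2*n) (f(Y, n) = (Y - 10)/(n + n) = (-10 + Y)/((2*n)) = (-10 + Y)*(1/(2*n)) = (-10 + Y)/(2*n))
f(4*0, h - 1*(-3)) - 105*(-19) = (-10 + 4*0)/(2*(3 - 1*(-3))) - 105*(-19) = (-10 + 0)/(2*(3 + 3)) + 1995 = (1/2)*(-10)/6 + 1995 = (1/2)*(1/6)*(-10) + 1995 = -5/6 + 1995 = 11965/6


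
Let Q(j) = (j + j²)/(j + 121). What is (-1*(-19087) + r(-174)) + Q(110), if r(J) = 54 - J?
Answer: 135575/7 ≈ 19368.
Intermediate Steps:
Q(j) = (j + j²)/(121 + j)
(-1*(-19087) + r(-174)) + Q(110) = (-1*(-19087) + (54 - 1*(-174))) + 110*(1 + 110)/(121 + 110) = (19087 + (54 + 174)) + 110*111/231 = (19087 + 228) + 110*(1/231)*111 = 19315 + 370/7 = 135575/7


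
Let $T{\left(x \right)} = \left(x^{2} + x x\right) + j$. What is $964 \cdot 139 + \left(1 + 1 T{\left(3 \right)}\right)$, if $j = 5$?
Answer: $134020$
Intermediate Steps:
$T{\left(x \right)} = 5 + 2 x^{2}$ ($T{\left(x \right)} = \left(x^{2} + x x\right) + 5 = \left(x^{2} + x^{2}\right) + 5 = 2 x^{2} + 5 = 5 + 2 x^{2}$)
$964 \cdot 139 + \left(1 + 1 T{\left(3 \right)}\right) = 964 \cdot 139 + \left(1 + 1 \left(5 + 2 \cdot 3^{2}\right)\right) = 133996 + \left(1 + 1 \left(5 + 2 \cdot 9\right)\right) = 133996 + \left(1 + 1 \left(5 + 18\right)\right) = 133996 + \left(1 + 1 \cdot 23\right) = 133996 + \left(1 + 23\right) = 133996 + 24 = 134020$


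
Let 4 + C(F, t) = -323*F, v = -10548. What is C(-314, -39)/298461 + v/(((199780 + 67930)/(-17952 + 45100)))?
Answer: -14239879500694/13316832385 ≈ -1069.3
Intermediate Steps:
C(F, t) = -4 - 323*F
C(-314, -39)/298461 + v/(((199780 + 67930)/(-17952 + 45100))) = (-4 - 323*(-314))/298461 - 10548*(-17952 + 45100)/(199780 + 67930) = (-4 + 101422)*(1/298461) - 10548/(267710/27148) = 101418*(1/298461) - 10548/(267710*(1/27148)) = 33806/99487 - 10548/133855/13574 = 33806/99487 - 10548*13574/133855 = 33806/99487 - 143178552/133855 = -14239879500694/13316832385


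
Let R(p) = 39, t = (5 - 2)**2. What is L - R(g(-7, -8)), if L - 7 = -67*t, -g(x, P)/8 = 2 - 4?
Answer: -635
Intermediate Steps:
g(x, P) = 16 (g(x, P) = -8*(2 - 4) = -8*(-2) = 16)
t = 9 (t = 3**2 = 9)
L = -596 (L = 7 - 67*9 = 7 - 603 = -596)
L - R(g(-7, -8)) = -596 - 1*39 = -596 - 39 = -635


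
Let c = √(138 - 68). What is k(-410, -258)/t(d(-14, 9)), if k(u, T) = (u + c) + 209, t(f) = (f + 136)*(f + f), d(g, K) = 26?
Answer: -67/2808 + √70/8424 ≈ -0.022867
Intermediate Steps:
c = √70 ≈ 8.3666
t(f) = 2*f*(136 + f) (t(f) = (136 + f)*(2*f) = 2*f*(136 + f))
k(u, T) = 209 + u + √70 (k(u, T) = (u + √70) + 209 = 209 + u + √70)
k(-410, -258)/t(d(-14, 9)) = (209 - 410 + √70)/((2*26*(136 + 26))) = (-201 + √70)/((2*26*162)) = (-201 + √70)/8424 = (-201 + √70)*(1/8424) = -67/2808 + √70/8424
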